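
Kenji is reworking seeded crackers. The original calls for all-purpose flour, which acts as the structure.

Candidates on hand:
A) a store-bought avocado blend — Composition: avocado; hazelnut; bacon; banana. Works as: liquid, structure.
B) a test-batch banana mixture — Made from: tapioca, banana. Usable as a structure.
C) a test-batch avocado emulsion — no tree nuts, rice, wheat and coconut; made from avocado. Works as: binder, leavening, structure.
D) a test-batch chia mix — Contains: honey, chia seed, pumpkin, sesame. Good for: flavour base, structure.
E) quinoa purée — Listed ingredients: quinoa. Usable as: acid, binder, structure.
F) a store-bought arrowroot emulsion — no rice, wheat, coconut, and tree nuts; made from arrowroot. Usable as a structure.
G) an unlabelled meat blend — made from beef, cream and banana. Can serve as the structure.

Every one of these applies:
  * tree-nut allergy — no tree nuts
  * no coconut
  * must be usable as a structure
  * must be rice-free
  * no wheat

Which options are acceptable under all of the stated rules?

B, C, D, E, F, G

A: has hazelnut, so not tree-nut-free — no
B: no rice, no tree nuts — keep
C: nothing on the exclusion list — keep
D: works as a structure, no tree nuts, no rice — OK
E: all constraints satisfied — OK
F: works as a structure, no coconut, no tree nuts — valid
G: all constraints satisfied — keep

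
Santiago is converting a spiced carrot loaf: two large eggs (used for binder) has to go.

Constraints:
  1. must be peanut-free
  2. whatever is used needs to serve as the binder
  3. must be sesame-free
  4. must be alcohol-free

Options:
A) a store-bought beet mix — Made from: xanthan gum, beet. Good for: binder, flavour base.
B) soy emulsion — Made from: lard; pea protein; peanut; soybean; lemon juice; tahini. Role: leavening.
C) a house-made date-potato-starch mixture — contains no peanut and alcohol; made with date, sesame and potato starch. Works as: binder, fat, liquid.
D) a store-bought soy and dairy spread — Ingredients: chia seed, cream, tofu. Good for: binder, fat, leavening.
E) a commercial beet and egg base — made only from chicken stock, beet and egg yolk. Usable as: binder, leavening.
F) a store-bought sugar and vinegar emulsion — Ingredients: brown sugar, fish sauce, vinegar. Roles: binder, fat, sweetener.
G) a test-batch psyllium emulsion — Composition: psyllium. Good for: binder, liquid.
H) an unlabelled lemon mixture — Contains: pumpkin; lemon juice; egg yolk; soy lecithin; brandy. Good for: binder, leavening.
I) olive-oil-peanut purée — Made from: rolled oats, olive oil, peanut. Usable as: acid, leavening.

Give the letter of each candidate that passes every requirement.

A: only beet and xanthan gum; none excluded — OK
B: not usable as a binder; has peanut, so not peanut-free (and 1 more) — out
C: has sesame, so not sesame-free — reject
D: all constraints satisfied — OK
E: only egg yolk, chicken stock, and beet; none excluded — keep
F: no alcohol, no sesame — OK
G: no peanut, no alcohol — valid
H: has brandy, so not alcohol-free — reject
I: not usable as a binder; has peanut, so not peanut-free — reject

A, D, E, F, G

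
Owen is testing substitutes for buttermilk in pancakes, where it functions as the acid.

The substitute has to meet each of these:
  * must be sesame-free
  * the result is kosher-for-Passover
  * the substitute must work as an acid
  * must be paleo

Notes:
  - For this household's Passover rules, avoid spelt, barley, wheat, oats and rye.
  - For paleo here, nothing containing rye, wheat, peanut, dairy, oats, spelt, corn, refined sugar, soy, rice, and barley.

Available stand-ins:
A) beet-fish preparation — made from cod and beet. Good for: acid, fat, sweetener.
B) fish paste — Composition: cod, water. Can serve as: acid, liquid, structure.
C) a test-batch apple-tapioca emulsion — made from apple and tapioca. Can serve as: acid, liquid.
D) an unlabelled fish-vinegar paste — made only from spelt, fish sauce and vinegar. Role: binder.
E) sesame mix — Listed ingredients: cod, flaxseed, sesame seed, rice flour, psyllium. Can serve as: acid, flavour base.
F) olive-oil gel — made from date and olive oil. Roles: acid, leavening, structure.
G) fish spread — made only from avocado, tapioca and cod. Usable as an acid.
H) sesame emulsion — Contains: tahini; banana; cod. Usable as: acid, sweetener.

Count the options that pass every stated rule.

A: every rule checks out — keep
B: works as an acid, paleo, kosher-for-Passover — valid
C: only tapioca and apple; none excluded — keep
D: not usable as an acid; has spelt, so not kosher-for-Passover (and 1 more) — reject
E: has rice flour, so not paleo; has sesame seed, so not sesame-free — no
F: no sesame, kosher-for-Passover — OK
G: kosher-for-Passover, paleo — keep
H: has tahini, so not sesame-free — no

5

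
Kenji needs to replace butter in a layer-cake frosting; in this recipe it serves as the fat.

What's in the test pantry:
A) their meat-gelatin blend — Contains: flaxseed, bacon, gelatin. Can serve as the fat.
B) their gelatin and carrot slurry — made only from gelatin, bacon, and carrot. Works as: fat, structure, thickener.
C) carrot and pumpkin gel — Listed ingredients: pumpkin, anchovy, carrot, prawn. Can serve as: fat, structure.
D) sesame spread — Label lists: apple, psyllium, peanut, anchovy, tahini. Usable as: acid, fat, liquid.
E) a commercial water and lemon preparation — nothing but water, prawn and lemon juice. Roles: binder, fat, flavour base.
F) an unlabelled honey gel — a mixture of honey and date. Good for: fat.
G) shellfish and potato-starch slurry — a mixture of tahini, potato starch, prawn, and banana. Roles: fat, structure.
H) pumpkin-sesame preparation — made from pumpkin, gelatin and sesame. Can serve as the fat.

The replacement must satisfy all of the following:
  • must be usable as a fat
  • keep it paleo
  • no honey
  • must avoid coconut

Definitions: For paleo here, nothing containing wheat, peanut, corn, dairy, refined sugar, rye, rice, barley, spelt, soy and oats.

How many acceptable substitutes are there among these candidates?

A: only gelatin, bacon, and flaxseed; none excluded — keep
B: works as a fat, paleo, no honey — keep
C: every rule checks out — keep
D: has peanut, so not paleo — out
E: only prawn, water and lemon juice; none excluded — keep
F: has honey, so not honey-free — no
G: tahini and prawn etc. — none of it excluded — valid
H: nothing on the exclusion list — OK

6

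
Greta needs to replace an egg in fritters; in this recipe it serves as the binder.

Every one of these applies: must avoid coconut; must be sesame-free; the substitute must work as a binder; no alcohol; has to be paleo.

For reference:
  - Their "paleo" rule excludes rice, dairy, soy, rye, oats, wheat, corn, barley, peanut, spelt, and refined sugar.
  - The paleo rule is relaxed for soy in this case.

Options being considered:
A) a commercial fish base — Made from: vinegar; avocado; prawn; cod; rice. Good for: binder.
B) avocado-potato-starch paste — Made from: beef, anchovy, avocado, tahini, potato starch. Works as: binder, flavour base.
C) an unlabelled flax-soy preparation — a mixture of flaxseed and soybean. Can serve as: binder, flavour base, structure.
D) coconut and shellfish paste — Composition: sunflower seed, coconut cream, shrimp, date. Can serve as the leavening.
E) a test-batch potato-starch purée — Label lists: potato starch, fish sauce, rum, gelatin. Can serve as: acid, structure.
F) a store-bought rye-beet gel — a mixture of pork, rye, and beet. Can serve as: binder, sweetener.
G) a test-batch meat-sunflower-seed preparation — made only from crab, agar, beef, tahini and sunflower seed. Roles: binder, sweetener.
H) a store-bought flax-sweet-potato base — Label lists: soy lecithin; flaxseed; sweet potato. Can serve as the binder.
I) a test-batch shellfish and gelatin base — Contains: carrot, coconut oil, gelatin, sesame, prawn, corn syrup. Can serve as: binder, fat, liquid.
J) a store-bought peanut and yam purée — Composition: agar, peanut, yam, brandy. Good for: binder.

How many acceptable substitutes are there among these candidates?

A: has rice, so not paleo — no
B: has tahini, so not sesame-free — reject
C: soy is permitted under the paleo carve-out; nothing else excluded — valid
D: not usable as a binder; has coconut cream, so not coconut-free — reject
E: not usable as a binder; has rum, so not alcohol-free — reject
F: has rye, so not paleo — reject
G: has tahini, so not sesame-free — no
H: soy is permitted under the paleo carve-out; nothing else excluded — valid
I: has corn syrup, so not paleo; has sesame, so not sesame-free (and 1 more) — out
J: has peanut, so not paleo; has brandy, so not alcohol-free — no

2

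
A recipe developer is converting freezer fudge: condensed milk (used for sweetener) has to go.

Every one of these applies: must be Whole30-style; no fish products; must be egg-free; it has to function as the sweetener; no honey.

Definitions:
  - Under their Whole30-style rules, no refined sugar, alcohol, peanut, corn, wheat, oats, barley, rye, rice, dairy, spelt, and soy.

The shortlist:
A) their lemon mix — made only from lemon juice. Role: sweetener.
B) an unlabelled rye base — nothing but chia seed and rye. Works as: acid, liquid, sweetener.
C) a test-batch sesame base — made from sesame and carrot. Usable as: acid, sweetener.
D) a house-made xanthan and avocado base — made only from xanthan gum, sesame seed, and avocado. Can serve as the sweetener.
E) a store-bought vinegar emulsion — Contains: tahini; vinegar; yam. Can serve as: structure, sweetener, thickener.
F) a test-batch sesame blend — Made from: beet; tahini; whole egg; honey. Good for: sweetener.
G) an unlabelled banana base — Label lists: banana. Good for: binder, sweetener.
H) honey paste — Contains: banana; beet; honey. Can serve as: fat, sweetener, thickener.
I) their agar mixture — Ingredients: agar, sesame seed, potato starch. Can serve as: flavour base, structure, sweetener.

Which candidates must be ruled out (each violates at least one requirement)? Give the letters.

B, F, H

A: only lemon juice; none excluded — keep
B: has rye, so not Whole30-style — out
C: every rule checks out — OK
D: every rule checks out — valid
E: nothing on the exclusion list — valid
F: has whole egg, so not egg-free; has honey, so not honey-free — no
G: all constraints satisfied — keep
H: has honey, so not honey-free — out
I: only sesame seed, potato starch and agar; none excluded — valid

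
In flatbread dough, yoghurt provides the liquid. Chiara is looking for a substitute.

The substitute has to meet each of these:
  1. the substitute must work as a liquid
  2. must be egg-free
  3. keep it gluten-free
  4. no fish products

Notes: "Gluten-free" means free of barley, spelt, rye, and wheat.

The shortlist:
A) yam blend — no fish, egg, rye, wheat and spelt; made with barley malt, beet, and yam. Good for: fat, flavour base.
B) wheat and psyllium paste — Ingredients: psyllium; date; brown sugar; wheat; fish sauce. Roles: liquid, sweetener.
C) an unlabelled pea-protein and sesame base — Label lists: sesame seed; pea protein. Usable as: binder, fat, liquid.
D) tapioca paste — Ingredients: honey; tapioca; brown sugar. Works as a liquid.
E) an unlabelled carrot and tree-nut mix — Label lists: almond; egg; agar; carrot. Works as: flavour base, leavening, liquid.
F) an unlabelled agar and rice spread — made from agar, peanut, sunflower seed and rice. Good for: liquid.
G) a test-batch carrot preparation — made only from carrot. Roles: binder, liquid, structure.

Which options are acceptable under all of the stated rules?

A: not usable as a liquid; has barley malt, so not gluten-free — no
B: has wheat, so not gluten-free; has fish sauce, so not fish-free — reject
C: nothing on the exclusion list — keep
D: gluten-free, no egg — keep
E: has egg, so not egg-free — reject
F: peanut and rice etc. — none of it excluded — valid
G: works as a liquid, no fish, no egg — valid

C, D, F, G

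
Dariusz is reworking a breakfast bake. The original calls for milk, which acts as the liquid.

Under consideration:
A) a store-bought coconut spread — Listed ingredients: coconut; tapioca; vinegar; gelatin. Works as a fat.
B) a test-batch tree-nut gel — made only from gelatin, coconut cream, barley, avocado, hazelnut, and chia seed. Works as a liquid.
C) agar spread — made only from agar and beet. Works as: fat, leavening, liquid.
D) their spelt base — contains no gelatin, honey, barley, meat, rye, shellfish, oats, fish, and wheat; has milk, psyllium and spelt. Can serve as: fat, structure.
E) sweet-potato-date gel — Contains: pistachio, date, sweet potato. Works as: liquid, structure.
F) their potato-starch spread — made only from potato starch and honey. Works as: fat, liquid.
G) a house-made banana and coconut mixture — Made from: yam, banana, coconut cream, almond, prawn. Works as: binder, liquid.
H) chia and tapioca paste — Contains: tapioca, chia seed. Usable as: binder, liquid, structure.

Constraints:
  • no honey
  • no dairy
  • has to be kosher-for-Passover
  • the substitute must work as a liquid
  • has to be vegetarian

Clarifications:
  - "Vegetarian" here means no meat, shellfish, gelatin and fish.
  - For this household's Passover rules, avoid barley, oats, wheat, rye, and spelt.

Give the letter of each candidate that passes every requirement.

C, E, H

A: not usable as a liquid; has gelatin, so not vegetarian — out
B: has gelatin, so not vegetarian; has barley, so not kosher-for-Passover — no
C: works as a liquid, vegetarian, no dairy — valid
D: not usable as a liquid; has spelt, so not kosher-for-Passover (and 1 more) — reject
E: no dairy, vegetarian — keep
F: has honey, so not honey-free — out
G: has prawn, so not vegetarian — no
H: vegetarian, no dairy — keep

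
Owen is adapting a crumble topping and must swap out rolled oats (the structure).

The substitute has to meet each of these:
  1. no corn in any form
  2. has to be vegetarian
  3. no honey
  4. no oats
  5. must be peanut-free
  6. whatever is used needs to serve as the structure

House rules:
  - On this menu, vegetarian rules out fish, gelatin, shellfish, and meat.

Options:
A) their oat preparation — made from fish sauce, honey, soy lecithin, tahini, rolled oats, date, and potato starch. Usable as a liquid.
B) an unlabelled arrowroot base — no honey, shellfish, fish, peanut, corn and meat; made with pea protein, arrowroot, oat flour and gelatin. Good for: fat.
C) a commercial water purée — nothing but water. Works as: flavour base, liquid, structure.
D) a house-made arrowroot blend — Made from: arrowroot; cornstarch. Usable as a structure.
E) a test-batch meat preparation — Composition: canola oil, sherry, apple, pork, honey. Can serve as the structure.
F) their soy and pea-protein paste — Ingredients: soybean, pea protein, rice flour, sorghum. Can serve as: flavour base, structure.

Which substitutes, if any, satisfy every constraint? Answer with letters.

A: not usable as a structure; has fish sauce, so not vegetarian (and 2 more) — reject
B: not usable as a structure; has gelatin, so not vegetarian (and 1 more) — out
C: only water; none excluded — valid
D: has cornstarch, so not corn-free — reject
E: has pork, so not vegetarian; has honey, so not honey-free — out
F: works as a structure, no peanut, no honey — valid

C, F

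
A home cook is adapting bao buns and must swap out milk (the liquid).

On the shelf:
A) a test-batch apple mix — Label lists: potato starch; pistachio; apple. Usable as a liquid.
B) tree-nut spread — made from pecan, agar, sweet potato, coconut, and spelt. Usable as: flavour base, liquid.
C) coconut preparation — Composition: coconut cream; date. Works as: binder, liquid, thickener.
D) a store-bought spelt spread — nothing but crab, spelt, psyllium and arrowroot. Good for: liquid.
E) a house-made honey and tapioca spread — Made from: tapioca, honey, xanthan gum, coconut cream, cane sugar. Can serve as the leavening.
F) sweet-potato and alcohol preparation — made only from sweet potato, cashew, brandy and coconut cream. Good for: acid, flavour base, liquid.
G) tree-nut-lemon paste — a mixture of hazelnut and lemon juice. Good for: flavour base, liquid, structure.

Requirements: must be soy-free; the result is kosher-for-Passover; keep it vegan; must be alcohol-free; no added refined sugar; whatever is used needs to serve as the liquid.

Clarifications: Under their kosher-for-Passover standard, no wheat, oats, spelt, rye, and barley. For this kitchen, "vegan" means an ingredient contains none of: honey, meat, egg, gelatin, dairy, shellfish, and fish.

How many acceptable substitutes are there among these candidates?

A: nothing on the exclusion list — valid
B: has spelt, so not kosher-for-Passover — out
C: every rule checks out — keep
D: has spelt, so not kosher-for-Passover; has crab, so not vegan — out
E: not usable as a liquid; has honey, so not vegan (and 1 more) — out
F: has brandy, so not alcohol-free — reject
G: all constraints satisfied — OK

3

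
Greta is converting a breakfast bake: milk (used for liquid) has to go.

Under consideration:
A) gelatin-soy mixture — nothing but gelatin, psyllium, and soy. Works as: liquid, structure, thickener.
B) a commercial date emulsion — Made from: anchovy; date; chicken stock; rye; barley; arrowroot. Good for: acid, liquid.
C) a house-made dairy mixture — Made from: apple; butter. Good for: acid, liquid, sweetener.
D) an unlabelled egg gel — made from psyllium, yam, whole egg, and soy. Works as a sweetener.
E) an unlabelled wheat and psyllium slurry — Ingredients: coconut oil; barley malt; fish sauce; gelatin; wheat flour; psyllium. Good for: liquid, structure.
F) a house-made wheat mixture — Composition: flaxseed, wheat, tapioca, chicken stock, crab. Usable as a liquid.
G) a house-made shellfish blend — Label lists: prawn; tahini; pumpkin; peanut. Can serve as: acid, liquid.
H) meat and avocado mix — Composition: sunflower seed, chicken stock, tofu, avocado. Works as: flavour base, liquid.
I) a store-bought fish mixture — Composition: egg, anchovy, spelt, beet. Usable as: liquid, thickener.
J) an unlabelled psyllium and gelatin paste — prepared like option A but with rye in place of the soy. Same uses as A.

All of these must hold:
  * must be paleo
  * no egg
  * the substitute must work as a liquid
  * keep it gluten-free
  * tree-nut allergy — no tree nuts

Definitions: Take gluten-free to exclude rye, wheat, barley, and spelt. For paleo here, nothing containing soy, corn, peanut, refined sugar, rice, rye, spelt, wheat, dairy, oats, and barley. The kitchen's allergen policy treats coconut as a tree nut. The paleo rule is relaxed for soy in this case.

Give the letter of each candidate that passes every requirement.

A: soy is permitted under the paleo carve-out; nothing else excluded — OK
B: has barley, so not gluten-free; has barley, so not paleo — reject
C: has butter, so not paleo — reject
D: not usable as a liquid; has whole egg, so not egg-free — out
E: has barley malt, so not gluten-free; has barley malt, so not paleo (and 1 more) — out
F: has wheat, so not gluten-free; has wheat, so not paleo — no
G: has peanut, so not paleo — no
H: soy is permitted under the paleo carve-out; nothing else excluded — keep
I: has spelt, so not gluten-free; has spelt, so not paleo (and 1 more) — out
J: has rye, so not gluten-free; has rye, so not paleo — no

A, H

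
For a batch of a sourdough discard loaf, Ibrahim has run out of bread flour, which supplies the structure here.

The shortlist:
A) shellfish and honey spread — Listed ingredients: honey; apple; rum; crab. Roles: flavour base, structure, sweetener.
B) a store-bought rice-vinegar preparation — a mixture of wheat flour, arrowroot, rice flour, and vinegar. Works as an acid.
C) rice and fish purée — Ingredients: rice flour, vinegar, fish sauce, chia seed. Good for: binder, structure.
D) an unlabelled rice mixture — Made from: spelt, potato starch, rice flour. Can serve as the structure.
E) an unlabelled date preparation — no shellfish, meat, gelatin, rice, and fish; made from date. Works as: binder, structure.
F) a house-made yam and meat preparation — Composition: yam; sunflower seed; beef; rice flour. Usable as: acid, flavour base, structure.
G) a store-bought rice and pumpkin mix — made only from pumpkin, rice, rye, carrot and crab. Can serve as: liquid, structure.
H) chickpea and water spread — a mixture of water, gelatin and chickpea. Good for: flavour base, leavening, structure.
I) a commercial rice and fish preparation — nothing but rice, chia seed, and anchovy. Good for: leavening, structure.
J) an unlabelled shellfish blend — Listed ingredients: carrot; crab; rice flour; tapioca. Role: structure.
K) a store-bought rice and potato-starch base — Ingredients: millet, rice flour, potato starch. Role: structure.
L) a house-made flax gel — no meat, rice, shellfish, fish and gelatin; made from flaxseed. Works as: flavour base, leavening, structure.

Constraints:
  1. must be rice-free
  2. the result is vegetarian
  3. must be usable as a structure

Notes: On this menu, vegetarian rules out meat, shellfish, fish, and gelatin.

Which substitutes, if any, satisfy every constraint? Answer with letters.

A: has crab, so not vegetarian — out
B: not usable as a structure; has rice flour, so not rice-free — no
C: has fish sauce, so not vegetarian; has rice flour, so not rice-free — no
D: has rice flour, so not rice-free — no
E: no rice, vegetarian — valid
F: has beef, so not vegetarian; has rice flour, so not rice-free — reject
G: has crab, so not vegetarian; has rice, so not rice-free — no
H: has gelatin, so not vegetarian — no
I: has anchovy, so not vegetarian; has rice, so not rice-free — out
J: has crab, so not vegetarian; has rice flour, so not rice-free — no
K: has rice flour, so not rice-free — no
L: vegetarian, no rice — OK

E, L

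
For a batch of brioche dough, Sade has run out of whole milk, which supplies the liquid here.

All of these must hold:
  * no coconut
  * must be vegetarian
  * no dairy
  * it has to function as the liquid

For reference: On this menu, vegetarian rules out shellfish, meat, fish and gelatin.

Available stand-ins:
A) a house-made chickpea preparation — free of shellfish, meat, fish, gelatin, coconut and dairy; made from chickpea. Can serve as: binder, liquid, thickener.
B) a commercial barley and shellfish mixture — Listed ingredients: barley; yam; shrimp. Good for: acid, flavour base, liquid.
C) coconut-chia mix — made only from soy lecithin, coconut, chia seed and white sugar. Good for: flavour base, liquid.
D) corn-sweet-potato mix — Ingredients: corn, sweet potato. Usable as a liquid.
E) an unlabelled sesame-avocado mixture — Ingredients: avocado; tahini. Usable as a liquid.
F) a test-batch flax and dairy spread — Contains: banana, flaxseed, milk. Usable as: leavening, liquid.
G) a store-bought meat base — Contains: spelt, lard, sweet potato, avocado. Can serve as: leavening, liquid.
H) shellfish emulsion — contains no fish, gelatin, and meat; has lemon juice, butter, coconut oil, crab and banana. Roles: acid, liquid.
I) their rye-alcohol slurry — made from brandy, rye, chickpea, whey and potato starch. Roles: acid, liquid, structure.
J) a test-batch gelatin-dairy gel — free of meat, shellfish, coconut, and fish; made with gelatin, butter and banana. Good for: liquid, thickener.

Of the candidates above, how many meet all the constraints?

3

A: all constraints satisfied — valid
B: has shrimp, so not vegetarian — reject
C: has coconut, so not coconut-free — reject
D: all constraints satisfied — valid
E: vegetarian, no coconut — valid
F: has milk, so not dairy-free — out
G: has lard, so not vegetarian — out
H: has crab, so not vegetarian; has coconut oil, so not coconut-free (and 1 more) — out
I: has whey, so not dairy-free — reject
J: has gelatin, so not vegetarian; has butter, so not dairy-free — no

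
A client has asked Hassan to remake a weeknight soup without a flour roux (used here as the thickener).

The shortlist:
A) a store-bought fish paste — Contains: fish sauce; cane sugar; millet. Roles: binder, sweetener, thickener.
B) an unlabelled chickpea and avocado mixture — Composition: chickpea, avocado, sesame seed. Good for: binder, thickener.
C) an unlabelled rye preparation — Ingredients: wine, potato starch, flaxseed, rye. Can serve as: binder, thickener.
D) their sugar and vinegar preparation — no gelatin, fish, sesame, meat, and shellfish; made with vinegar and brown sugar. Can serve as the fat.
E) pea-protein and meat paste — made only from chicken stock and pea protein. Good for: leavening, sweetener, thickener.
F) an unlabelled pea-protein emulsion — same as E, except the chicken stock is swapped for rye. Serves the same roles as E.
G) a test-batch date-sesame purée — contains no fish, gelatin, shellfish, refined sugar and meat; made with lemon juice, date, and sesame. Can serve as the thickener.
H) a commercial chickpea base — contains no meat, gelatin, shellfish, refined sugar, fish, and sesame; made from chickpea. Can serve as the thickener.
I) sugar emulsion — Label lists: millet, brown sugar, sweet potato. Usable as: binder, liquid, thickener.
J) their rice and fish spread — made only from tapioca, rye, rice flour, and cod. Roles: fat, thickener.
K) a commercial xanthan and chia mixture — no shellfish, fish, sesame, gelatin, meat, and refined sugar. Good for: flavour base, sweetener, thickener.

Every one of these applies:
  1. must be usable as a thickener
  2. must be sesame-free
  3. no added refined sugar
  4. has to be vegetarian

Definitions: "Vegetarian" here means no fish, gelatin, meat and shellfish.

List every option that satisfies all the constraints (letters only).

C, F, H, K

A: has fish sauce, so not vegetarian; has cane sugar, so not no-added-sugar — no
B: has sesame seed, so not sesame-free — reject
C: all constraints satisfied — keep
D: not usable as a thickener; has brown sugar, so not no-added-sugar — reject
E: has chicken stock, so not vegetarian — no
F: only rye and pea protein; none excluded — OK
G: has sesame, so not sesame-free — reject
H: works as a thickener, no sesame, no refined sugar — OK
I: has brown sugar, so not no-added-sugar — no
J: has cod, so not vegetarian — out
K: all constraints satisfied — keep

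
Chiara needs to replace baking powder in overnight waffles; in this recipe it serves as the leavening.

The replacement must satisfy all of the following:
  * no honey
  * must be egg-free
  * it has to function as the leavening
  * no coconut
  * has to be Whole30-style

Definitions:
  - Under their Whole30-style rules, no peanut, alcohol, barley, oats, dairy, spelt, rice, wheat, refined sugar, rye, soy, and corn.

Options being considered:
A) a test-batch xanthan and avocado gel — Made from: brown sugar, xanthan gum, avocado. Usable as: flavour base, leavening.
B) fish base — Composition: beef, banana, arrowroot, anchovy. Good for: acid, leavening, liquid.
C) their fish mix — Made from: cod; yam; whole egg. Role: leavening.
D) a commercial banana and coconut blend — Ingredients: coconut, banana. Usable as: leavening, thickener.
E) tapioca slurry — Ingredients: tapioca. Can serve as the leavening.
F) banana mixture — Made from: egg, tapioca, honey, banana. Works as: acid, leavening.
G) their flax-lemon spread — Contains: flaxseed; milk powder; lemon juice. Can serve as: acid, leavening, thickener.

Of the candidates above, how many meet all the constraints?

A: has brown sugar, so not Whole30-style — no
B: anchovy and beef etc. — none of it excluded — keep
C: has whole egg, so not egg-free — reject
D: has coconut, so not coconut-free — no
E: works as a leavening, no coconut, Whole30-style — keep
F: has egg, so not egg-free; has honey, so not honey-free — out
G: has milk powder, so not Whole30-style — reject

2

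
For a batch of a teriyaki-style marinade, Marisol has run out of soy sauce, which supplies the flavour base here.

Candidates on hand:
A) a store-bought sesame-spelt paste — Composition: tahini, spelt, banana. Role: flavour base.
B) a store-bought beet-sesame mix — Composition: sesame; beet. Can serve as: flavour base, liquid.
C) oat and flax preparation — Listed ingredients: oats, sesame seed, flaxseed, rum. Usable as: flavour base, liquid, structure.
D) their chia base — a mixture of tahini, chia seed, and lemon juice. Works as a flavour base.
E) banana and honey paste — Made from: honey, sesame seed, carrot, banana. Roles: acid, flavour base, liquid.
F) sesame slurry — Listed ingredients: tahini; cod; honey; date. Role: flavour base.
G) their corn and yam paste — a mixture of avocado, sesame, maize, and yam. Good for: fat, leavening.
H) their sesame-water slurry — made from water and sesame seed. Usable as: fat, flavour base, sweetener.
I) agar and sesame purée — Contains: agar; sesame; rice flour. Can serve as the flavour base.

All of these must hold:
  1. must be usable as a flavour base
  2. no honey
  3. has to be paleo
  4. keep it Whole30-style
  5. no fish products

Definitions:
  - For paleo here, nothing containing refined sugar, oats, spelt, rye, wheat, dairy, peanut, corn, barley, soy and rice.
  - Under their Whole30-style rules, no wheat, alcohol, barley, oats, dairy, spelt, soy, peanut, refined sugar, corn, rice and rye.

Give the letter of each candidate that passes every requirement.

B, D, H

A: has spelt, so not paleo; has spelt, so not Whole30-style — reject
B: every rule checks out — valid
C: has oats, so not paleo; has rum, so not Whole30-style — out
D: no fish, no honey — keep
E: has honey, so not honey-free — out
F: has honey, so not honey-free; has cod, so not fish-free — no
G: not usable as a flavour base; has maize, so not paleo (and 1 more) — out
H: only sesame seed and water; none excluded — valid
I: has rice flour, so not paleo; has rice flour, so not Whole30-style — reject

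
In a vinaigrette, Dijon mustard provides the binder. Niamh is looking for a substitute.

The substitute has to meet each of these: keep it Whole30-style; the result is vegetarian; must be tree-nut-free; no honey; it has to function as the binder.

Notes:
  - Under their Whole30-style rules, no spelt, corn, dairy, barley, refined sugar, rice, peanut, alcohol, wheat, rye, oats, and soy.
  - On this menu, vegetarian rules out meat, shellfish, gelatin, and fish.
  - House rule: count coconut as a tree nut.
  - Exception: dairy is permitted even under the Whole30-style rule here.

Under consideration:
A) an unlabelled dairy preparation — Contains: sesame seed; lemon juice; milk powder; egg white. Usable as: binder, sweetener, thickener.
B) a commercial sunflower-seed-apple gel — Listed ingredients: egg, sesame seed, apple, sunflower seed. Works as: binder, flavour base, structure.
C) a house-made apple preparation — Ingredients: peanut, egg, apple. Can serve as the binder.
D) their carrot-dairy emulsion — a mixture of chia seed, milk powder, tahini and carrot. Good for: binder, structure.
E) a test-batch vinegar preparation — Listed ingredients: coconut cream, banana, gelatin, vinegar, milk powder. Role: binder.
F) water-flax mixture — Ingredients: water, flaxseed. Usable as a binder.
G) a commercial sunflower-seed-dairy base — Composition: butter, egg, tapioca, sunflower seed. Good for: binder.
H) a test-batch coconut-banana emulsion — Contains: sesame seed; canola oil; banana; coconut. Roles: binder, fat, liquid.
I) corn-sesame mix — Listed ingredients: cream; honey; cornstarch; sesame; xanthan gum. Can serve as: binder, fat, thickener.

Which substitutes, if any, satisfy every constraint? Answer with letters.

A: dairy is permitted under the Whole30-style carve-out; nothing else excluded — valid
B: Whole30-style, vegetarian — keep
C: has peanut, so not Whole30-style — out
D: dairy is permitted under the Whole30-style carve-out; nothing else excluded — keep
E: has gelatin, so not vegetarian; has coconut cream, so not tree-nut-free — reject
F: works as a binder, vegetarian, tree-nut-free — keep
G: dairy is permitted under the Whole30-style carve-out; nothing else excluded — valid
H: has coconut, so not tree-nut-free — out
I: has cornstarch, so not Whole30-style; has honey, so not honey-free — no

A, B, D, F, G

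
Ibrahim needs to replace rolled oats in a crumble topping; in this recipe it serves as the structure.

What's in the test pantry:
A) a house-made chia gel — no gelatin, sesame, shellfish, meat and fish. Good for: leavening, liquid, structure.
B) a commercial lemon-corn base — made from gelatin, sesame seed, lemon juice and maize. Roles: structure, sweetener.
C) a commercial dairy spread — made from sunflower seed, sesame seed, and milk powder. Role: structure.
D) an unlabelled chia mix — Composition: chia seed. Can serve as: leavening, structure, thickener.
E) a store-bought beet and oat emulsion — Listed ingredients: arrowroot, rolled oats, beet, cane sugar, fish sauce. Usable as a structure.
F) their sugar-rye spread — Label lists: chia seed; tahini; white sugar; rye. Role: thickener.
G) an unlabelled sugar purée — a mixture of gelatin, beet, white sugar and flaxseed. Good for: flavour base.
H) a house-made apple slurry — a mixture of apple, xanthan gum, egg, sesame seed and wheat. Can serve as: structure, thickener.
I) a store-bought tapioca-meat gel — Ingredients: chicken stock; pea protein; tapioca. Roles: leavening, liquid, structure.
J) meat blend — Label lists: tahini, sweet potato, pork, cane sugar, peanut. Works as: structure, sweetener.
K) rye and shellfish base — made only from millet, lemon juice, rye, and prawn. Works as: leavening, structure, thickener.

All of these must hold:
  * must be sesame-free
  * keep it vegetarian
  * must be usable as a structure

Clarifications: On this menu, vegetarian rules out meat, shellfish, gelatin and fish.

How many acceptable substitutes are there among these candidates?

A: works as a structure, no sesame, vegetarian — valid
B: has gelatin, so not vegetarian; has sesame seed, so not sesame-free — no
C: has sesame seed, so not sesame-free — reject
D: works as a structure, vegetarian, no sesame — keep
E: has fish sauce, so not vegetarian — no
F: not usable as a structure; has tahini, so not sesame-free — no
G: not usable as a structure; has gelatin, so not vegetarian — out
H: has sesame seed, so not sesame-free — no
I: has chicken stock, so not vegetarian — reject
J: has pork, so not vegetarian; has tahini, so not sesame-free — no
K: has prawn, so not vegetarian — out

2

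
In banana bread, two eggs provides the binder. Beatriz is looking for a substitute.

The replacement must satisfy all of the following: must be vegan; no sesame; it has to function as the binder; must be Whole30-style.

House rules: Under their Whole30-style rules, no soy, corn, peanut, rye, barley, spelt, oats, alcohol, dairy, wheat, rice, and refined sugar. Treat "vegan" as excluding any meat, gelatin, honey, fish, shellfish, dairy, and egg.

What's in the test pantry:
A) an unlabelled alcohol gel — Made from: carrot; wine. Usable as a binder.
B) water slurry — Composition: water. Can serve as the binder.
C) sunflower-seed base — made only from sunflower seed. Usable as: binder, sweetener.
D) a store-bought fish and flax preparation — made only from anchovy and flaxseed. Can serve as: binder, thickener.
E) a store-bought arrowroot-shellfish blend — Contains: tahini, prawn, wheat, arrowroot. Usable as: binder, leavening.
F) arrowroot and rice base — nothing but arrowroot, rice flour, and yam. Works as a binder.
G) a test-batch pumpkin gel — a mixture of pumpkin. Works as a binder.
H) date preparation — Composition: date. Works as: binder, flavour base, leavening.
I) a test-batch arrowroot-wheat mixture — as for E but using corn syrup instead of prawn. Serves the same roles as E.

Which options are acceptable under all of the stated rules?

B, C, G, H

A: has wine, so not Whole30-style — no
B: only water; none excluded — keep
C: only sunflower seed; none excluded — valid
D: has anchovy, so not vegan — reject
E: has wheat, so not Whole30-style; has prawn, so not vegan (and 1 more) — out
F: has rice flour, so not Whole30-style — reject
G: nothing on the exclusion list — OK
H: all constraints satisfied — OK
I: has corn syrup, so not Whole30-style; has tahini, so not sesame-free — reject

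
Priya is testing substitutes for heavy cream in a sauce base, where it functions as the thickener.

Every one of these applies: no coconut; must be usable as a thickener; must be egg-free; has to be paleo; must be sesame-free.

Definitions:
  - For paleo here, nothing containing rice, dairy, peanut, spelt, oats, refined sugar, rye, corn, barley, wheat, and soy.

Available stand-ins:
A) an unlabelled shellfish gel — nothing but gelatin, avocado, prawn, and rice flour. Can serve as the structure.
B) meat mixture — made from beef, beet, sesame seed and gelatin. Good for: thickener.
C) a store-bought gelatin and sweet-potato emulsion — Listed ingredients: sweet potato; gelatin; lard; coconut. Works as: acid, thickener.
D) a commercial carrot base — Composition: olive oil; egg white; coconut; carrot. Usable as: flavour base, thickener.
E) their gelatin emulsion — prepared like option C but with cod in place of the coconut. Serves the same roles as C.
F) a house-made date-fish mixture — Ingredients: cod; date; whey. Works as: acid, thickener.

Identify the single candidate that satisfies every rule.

A: not usable as a thickener; has rice flour, so not paleo — out
B: has sesame seed, so not sesame-free — no
C: has coconut, so not coconut-free — reject
D: has coconut, so not coconut-free; has egg white, so not egg-free — reject
E: every rule checks out — valid
F: has whey, so not paleo — no

E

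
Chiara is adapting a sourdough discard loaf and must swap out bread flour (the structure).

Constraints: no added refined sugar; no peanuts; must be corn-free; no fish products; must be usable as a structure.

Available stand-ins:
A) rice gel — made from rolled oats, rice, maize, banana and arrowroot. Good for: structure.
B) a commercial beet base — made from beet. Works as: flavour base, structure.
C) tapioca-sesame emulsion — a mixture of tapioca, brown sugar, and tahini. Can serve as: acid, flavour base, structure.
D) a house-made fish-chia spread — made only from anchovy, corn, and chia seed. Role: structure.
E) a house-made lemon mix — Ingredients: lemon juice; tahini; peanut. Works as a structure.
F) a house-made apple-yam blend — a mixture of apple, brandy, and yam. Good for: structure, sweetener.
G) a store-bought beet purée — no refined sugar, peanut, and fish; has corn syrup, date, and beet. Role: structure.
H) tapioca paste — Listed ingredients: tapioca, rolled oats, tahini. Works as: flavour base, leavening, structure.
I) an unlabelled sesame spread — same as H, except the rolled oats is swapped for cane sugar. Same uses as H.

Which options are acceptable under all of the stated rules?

A: has maize, so not corn-free — no
B: only beet; none excluded — keep
C: has brown sugar, so not no-added-sugar — reject
D: has corn, so not corn-free; has anchovy, so not fish-free — no
E: has peanut, so not peanut-free — reject
F: works as a structure, no corn, no refined sugar — keep
G: has corn syrup, so not corn-free — reject
H: all constraints satisfied — valid
I: has cane sugar, so not no-added-sugar — reject

B, F, H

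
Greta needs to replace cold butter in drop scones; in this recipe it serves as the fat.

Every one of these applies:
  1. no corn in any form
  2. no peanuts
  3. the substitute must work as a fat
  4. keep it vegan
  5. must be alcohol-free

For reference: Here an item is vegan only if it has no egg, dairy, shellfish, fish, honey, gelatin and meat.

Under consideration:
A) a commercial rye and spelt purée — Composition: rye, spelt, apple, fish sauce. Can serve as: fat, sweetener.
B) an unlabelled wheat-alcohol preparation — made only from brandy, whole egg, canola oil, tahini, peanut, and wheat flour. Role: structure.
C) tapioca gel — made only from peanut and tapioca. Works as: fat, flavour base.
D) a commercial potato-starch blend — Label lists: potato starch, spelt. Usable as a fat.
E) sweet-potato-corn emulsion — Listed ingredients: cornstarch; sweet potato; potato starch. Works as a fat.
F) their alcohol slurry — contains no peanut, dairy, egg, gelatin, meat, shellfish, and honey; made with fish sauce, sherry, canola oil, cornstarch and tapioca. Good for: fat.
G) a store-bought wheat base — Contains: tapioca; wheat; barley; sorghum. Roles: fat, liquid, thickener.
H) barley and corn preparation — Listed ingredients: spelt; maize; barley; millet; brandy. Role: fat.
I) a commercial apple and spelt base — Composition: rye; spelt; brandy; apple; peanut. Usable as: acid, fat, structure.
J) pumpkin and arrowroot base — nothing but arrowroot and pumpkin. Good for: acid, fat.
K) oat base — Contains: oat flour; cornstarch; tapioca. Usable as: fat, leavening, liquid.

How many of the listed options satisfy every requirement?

3

A: has fish sauce, so not vegan — reject
B: not usable as a fat; has whole egg, so not vegan (and 2 more) — reject
C: has peanut, so not peanut-free — reject
D: only spelt and potato starch; none excluded — keep
E: has cornstarch, so not corn-free — no
F: has fish sauce, so not vegan; has sherry, so not alcohol-free (and 1 more) — reject
G: barley and wheat etc. — none of it excluded — keep
H: has brandy, so not alcohol-free; has maize, so not corn-free — no
I: has brandy, so not alcohol-free; has peanut, so not peanut-free — no
J: vegan, no peanut — valid
K: has cornstarch, so not corn-free — no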